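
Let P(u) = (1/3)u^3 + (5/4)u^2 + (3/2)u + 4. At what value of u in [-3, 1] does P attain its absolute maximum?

P'(u) = u^2 + (5/2)u + 3/2, which vanishes at u = -3/2 and u = -1.
Compare values at every candidate in [-3, 1]: P(-3) = 7/4, P(-3/2) = 55/16, P(-1) = 41/12, P(1) = 85/12.
So the maximum is P(1) = 85/12.

1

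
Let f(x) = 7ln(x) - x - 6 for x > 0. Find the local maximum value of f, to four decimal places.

0.6214

f'(x) = 7/x − 1 = 0 gives x = 7.
f''(x) = -7/x², which is negative for x > 0, so this is a local maximum.
f(7) = 7·ln(7) - 7 - 6 ≈ 0.6214.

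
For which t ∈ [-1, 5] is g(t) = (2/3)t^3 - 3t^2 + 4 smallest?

g'(t) = 2t^2 - 6t, which vanishes at t = 0 and t = 3.
Evaluating at the critical points and endpoints: g(-1) = 1/3,  g(0) = 4,  g(3) = -5,  g(5) = 37/3.
The minimum over the interval is -5, attained at t = 3.

3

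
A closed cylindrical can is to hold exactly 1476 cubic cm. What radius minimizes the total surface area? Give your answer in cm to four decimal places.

6.1702

With radius r and height h, πr²h = 1476 so h = 1476/(πr²), and S(r) = 2πr² + 2πrh = 2πr² + 2·1476/r.
S'(r) = 4πr − 2·1476/r² = 0 ⇒ r³ = 1476/(2π), so r ≈ 6.1702 and h = 2r ≈ 12.3405.
S''(r) = 4π + 4·1476/r³ > 0, so this is the minimum; S ≈ 717.6380.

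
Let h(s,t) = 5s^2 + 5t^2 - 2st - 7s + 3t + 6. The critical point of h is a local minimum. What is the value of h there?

41/12

∂h/∂s = 10s - 2t - 7 = 0 and ∂h/∂t = -2s + 10t + 3 = 0, so (s, t) = (2/3, -1/6).
The Hessian has h_{ss} = 10, h_{tt} = 10, h_{st} = -2, giving D = 96 > 0 with h_{ss} > 0, so the point is a local minimum.
h(2/3, -1/6) = 41/12.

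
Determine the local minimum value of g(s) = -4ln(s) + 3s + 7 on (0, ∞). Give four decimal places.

9.8493

g'(s) = -4/s + 3 = 0 gives s = 4/3.
g''(s) = 4/s², which is positive for s > 0, so this is a local minimum.
g(4/3) = -4·ln(4/3) + 4 + 7 ≈ 9.8493.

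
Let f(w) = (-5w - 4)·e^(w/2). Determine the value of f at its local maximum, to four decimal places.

2.4660

By the product rule, f'(w) = (-(5/2)w - 7)·e^(w/2). Since e^(w/2) > 0, the only critical point is w = -14/5.
f''(-14/5) has the same sign as -5/2 < 0, so this is a local maximum.
f(-14/5) = (10)·e^(-7/5) ≈ 2.4660.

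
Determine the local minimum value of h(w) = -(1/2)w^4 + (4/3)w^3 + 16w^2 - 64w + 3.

-175/3

h'(w) = -2w^3 + 4w^2 + 32w - 64. Setting h'(w) = 0 gives w ∈ {-4, 2, 4}.
Second-derivative test with h''(w) = -6w^2 + 8w + 32: h''(-4) = -96 < 0 ⇒ local maximum; h''(2) = 24 > 0 ⇒ local minimum; h''(4) = -32 < 0 ⇒ local maximum.
Thus h has its local minimum at w = 2, with value -175/3.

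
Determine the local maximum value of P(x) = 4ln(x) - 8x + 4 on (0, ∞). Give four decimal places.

P'(x) = 4/x − 8 = 0 gives x = 1/2.
P''(x) = -4/x², which is negative for x > 0, so this is a local maximum.
P(1/2) = 4·ln(1/2) - 4 + 4 ≈ -2.7726.

-2.7726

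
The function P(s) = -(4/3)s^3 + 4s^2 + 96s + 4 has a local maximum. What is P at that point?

P'(s) = -4s^2 + 8s + 96. Setting P'(s) = 0 gives s ∈ {-4, 6}.
P''(s) = -8s + 8. P''(-4) = 40 > 0 ⇒ local minimum; P''(6) = -40 < 0 ⇒ local maximum.
Thus P has its local maximum at s = 6, with value 436.

436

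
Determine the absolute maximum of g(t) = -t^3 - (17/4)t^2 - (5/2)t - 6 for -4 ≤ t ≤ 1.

0

The derivative is -3t^2 - (17/2)t - 5/2, which vanishes at t = -5/2 and t = -1/3.
Compare values at every candidate in [-4, 1]: g(-4) = 0; g(-5/2) = -171/16; g(-1/3) = -605/108; g(1) = -55/4.
The maximum over the interval is 0, attained at t = -4.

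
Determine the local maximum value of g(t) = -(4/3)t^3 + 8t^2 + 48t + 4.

292

g'(t) = -4t^2 + 16t + 48. Setting g'(t) = 0 gives t ∈ {-2, 6}.
Second-derivative test with g''(t) = -8t + 16: g''(-2) = 32 > 0 ⇒ local minimum; g''(6) = -32 < 0 ⇒ local maximum.
The local maximum is g(6) = 292.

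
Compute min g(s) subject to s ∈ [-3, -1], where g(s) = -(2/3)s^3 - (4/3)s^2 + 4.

260/81

The derivative is -2s^2 - (8/3)s, whose only zero in [-3, -1] is s = -4/3.
Compare values at every candidate in [-3, -1]: g(-3) = 10, g(-4/3) = 260/81, g(-1) = 10/3.
So the minimum is g(-4/3) = 260/81.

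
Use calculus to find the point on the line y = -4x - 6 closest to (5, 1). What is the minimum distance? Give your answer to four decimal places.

Minimize D(x)^2 = (x - 5)^2 + (-4x - 7)^2.
d/dx[D^2] = 2(x - 5) + 2·(-4)·(-4x - 7) = 0 ⇒ x = -23/17.
Then y = -10/17 and the distance is √(729/17) ≈ 6.5485.

6.5485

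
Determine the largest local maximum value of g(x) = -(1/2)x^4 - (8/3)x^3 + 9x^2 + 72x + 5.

379/2

Critical points: g'(x) = -2x^3 - 8x^2 + 18x + 72 vanishes at x = -4, -3, 3.
Since g''(x) = -6x^2 - 16x + 18, we get g''(-4) = -14 < 0 ⇒ local maximum; g''(-3) = 12 > 0 ⇒ local minimum; g''(3) = -84 < 0 ⇒ local maximum.
Thus g has its largest local maximum at x = 3, with value 379/2.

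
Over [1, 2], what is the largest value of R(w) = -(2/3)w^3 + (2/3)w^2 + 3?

3

R'(w) = -2w^2 + (4/3)w, which has no zeros in [1, 2].
Compare values at every candidate in [1, 2]: R(1) = 3,  R(2) = 1/3.
Hence the absolute maximum is 3 at w = 1.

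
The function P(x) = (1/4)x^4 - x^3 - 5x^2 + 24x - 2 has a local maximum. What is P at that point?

22

Critical points: P'(x) = x^3 - 3x^2 - 10x + 24 vanishes at x = -3, 2, 4.
Second-derivative test with P''(x) = 3x^2 - 6x - 10: P''(-3) = 35 > 0 ⇒ local minimum; P''(2) = -10 < 0 ⇒ local maximum; P''(4) = 14 > 0 ⇒ local minimum.
So the local maximum value is P(2) = 22.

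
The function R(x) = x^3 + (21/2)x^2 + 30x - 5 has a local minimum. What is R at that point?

R'(x) = 3x^2 + 21x + 30 = 0 at x = -5, -2.
Second-derivative test with R''(x) = 6x + 21: R''(-5) = -9 < 0 ⇒ local maximum; R''(-2) = 9 > 0 ⇒ local minimum.
The local minimum is R(-2) = -31.

-31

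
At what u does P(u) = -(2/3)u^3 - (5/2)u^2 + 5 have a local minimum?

P'(u) = -2u^2 - 5u = 0 at u = -5/2, 0.
Since P''(u) = -4u - 5, we get P''(-5/2) = 5 > 0 ⇒ local minimum; P''(0) = -5 < 0 ⇒ local maximum.
Thus P has its local minimum at u = -5/2, with value -5/24.

-5/2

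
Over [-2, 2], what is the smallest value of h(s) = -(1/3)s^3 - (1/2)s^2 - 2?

Differentiating, h'(s) = -s^2 - s; which vanishes at s = -1 and s = 0.
Evaluating at the critical points and endpoints: h(-2) = -4/3, h(-1) = -13/6, h(0) = -2, h(2) = -20/3.
Hence the absolute minimum is -20/3 at s = 2.

-20/3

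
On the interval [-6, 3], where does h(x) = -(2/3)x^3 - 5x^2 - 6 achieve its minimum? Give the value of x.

3

The derivative is -2x^2 - 10x, which vanishes at x = -5 and x = 0.
Evaluating at the critical points and endpoints: h(-6) = -42; h(-5) = -143/3; h(0) = -6; h(3) = -69.
The minimum over the interval is -69, attained at x = 3.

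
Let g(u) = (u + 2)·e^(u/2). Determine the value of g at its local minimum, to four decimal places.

Differentiating with the product rule gives g'(u) = ((1/2)u + 2)·e^(u/2). Since e^(u/2) > 0, the only critical point is u = -4.
g''(-4) has the same sign as 1/2 > 0, so this is a local minimum.
g(-4) = (-2)·e^(-2) ≈ -0.2707.

-0.2707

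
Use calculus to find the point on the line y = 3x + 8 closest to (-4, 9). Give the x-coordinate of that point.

-1/10

Minimize D(x)^2 = (x + 4)^2 + (3x - 1)^2.
d/dx[D^2] = 2(x + 4) + 2·3·(3x - 1) = 0 ⇒ x = -1/10.
Then y = 77/10 and the distance is √(169/10) ≈ 4.1110.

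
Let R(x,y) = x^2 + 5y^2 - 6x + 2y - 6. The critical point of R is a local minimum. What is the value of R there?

∂R/∂x = 2x - 6 = 0 and ∂R/∂y = 10y + 2 = 0, so (x, y) = (3, -1/5).
The Hessian has R_{xx} = 2, R_{yy} = 10, R_{xy} = 0, giving D = 20 > 0 with R_{xx} > 0, so the point is a local minimum.
R(3, -1/5) = -76/5.

-76/5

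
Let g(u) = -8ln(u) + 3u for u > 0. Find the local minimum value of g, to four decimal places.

0.1534

g'(u) = -8/u + 3 = 0 gives u = 8/3.
g''(u) = 8/u², which is positive for u > 0, so this is a local minimum.
g(8/3) = -8·ln(8/3) + 8 ≈ 0.1534.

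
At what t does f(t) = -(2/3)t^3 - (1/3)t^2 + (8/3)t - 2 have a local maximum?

Critical points: f'(t) = -2t^2 - (2/3)t + 8/3 vanishes at t = -4/3, 1.
Since f''(t) = -4t - 2/3, we get f''(-4/3) = 14/3 > 0 ⇒ local minimum; f''(1) = -14/3 < 0 ⇒ local maximum.
The local maximum is f(1) = -1/3.

1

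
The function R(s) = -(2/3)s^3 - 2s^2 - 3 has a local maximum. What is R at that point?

-3

Critical points: R'(s) = -2s^2 - 4s vanishes at s = -2, 0.
Second-derivative test with R''(s) = -4s - 4: R''(-2) = 4 > 0 ⇒ local minimum; R''(0) = -4 < 0 ⇒ local maximum.
Thus R has its local maximum at s = 0, with value -3.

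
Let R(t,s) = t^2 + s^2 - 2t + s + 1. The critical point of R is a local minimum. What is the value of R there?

∂R/∂t = 2t - 2 = 0 and ∂R/∂s = 2s + 1 = 0, so (t, s) = (1, -1/2).
The Hessian has R_{tt} = 2, R_{ss} = 2, R_{ts} = 0, giving D = 4 > 0 with R_{tt} > 0, so the point is a local minimum.
R(1, -1/2) = -1/4.

-1/4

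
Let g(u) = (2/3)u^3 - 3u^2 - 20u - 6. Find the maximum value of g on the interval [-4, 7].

50/3

The derivative is 2u^2 - 6u - 20, which vanishes at u = -2 and u = 5.
Evaluating at the critical points and endpoints: g(-4) = -50/3, g(-2) = 50/3, g(5) = -293/3, g(7) = -193/3.
Hence the absolute maximum is 50/3 at u = -2.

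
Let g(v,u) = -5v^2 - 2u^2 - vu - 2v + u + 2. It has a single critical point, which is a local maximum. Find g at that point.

31/13

∂g/∂v = -10v - u - 2 = 0 and ∂g/∂u = -v - 4u + 1 = 0, so (v, u) = (-3/13, 4/13).
The Hessian has g_{vv} = -10, g_{uu} = -4, g_{vu} = -1, giving D = 39 > 0 with g_{vv} < 0, so the point is a local maximum.
g(-3/13, 4/13) = 31/13.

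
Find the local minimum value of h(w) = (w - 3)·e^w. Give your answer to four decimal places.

Differentiating with the product rule gives h'(w) = (w - 2)·e^w. Since e^w > 0, the only critical point is w = 2.
h''(2) has the same sign as 1 > 0, so this is a local minimum.
h(2) = (-1)·e^(2) ≈ -7.3891.

-7.3891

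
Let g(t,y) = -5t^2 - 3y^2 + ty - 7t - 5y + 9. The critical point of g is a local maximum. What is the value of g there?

838/59

∂g/∂t = -10t + y - 7 = 0 and ∂g/∂y = t - 6y - 5 = 0, so (t, y) = (-47/59, -57/59).
The Hessian has g_{tt} = -10, g_{yy} = -6, g_{ty} = 1, giving D = 59 > 0 with g_{tt} < 0, so the point is a local maximum.
g(-47/59, -57/59) = 838/59.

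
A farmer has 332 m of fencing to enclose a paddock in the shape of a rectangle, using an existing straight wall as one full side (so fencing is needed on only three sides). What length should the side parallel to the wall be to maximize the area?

Let the sides perpendicular to the wall have length x and the parallel side y, so 2x + y = 332 and the area is A = xy = x(332 − 2x).
A'(x) = 332 − 4x = 0 gives x = 83, and A''(x) = −4 < 0 confirms a maximum.
Then y = 332 − 2·83 = 166 and A = 13778.

166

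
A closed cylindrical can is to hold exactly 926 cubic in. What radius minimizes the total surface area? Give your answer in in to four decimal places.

With radius r and height h, πr²h = 926 so h = 926/(πr²), and S(r) = 2πr² + 2πrh = 2πr² + 2·926/r.
S'(r) = 4πr − 2·926/r² = 0 ⇒ r³ = 926/(2π), so r ≈ 5.2821 and h = 2r ≈ 10.5643.
S''(r) = 4π + 4·926/r³ > 0, so this is the minimum; S ≈ 525.9226.

5.2821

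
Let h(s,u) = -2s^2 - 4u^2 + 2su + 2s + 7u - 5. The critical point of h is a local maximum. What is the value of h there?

∂h/∂s = -4s + 2u + 2 = 0 and ∂h/∂u = 2s - 8u + 7 = 0, so (s, u) = (15/14, 8/7).
The Hessian has h_{ss} = -4, h_{uu} = -8, h_{su} = 2, giving D = 28 > 0 with h_{ss} < 0, so the point is a local maximum.
h(15/14, 8/7) = 1/14.

1/14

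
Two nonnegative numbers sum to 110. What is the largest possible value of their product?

3025

With x + y = 110, the product is P(x) = x(110 − x).
P'(x) = 110 − 2x = 0 gives x = 55; P'' = −2 < 0, so this is the maximum.
P = 55·55 = 3025.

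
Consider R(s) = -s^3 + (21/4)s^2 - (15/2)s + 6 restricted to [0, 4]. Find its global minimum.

R'(s) = -3s^2 + (21/2)s - 15/2, which vanishes at s = 1 and s = 5/2.
Compare values at every candidate in [0, 4]: R(0) = 6; R(1) = 11/4; R(5/2) = 71/16; R(4) = -4.
Hence the absolute minimum is -4 at s = 4.

-4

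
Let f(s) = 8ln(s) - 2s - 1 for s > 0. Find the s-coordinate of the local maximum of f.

f'(s) = 8/s − 2 = 0 gives s = 4.
f''(s) = -8/s², which is negative for s > 0, so this is a local maximum.
f(4) = 8·ln(4) - 8 - 1 ≈ 2.0904.

4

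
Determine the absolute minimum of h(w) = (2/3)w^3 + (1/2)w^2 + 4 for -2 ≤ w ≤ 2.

Differentiating, h'(w) = 2w^2 + w; which vanishes at w = -1/2 and w = 0.
Compare values at every candidate in [-2, 2]: h(-2) = 2/3,  h(-1/2) = 97/24,  h(0) = 4,  h(2) = 34/3.
Hence the absolute minimum is 2/3 at w = -2.

2/3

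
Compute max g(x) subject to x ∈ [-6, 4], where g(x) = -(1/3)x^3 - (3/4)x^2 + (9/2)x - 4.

The derivative is -x^2 - (3/2)x + 9/2, which vanishes at x = -3 and x = 3/2.
Candidates: g(-6) = 14,  g(-3) = -61/4,  g(3/2) = -1/16,  g(4) = -58/3.
The maximum over the interval is 14, attained at x = -6.

14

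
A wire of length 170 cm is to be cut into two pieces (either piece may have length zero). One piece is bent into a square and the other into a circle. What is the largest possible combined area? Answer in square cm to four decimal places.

Let x be the length used for the square. Square side x/4; circle radius (170−x)/(2π).
A(x) = (x/4)² + π·((170−x)/(2π))² = x²/16 + (170−x)²/(4π) for 0 ≤ x ≤ 170. A'(x) = x/8 − (170−x)/(2π) = 0 gives x = 4·170/(π+4) ≈ 95.2169.
A'' > 0, so the interior critical point is a minimum; the maximum is at an endpoint. A(0) = 2299.7889 and A(170) = 1806.2500, so the largest area is 2299.7889.

2299.7889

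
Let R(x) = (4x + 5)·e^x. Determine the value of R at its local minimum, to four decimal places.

-0.4216

Differentiating with the product rule gives R'(x) = (4x + 9)·e^x. Since e^x > 0, the only critical point is x = -9/4.
R''(-9/4) has the same sign as 4 > 0, so this is a local minimum.
R(-9/4) = (-4)·e^(-9/4) ≈ -0.4216.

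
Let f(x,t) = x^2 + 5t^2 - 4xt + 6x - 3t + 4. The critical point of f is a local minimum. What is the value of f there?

-101/4

∂f/∂x = 2x - 4t + 6 = 0 and ∂f/∂t = -4x + 10t - 3 = 0, so (x, t) = (-12, -9/2).
The Hessian has f_{xx} = 2, f_{tt} = 10, f_{xt} = -4, giving D = 4 > 0 with f_{xx} > 0, so the point is a local minimum.
f(-12, -9/2) = -101/4.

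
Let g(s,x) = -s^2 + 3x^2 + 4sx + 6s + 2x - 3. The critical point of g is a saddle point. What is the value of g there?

-1

∂g/∂s = -2s + 4x + 6 = 0 and ∂g/∂x = 4s + 6x + 2 = 0, so (s, x) = (1, -1).
The Hessian has g_{ss} = -2, g_{xx} = 6, g_{sx} = 4, giving D = -28 < 0, so the point is a saddle point.
g(1, -1) = -1.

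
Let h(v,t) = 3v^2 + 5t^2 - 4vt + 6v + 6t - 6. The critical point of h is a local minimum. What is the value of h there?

-174/11

∂h/∂v = 6v - 4t + 6 = 0 and ∂h/∂t = -4v + 10t + 6 = 0, so (v, t) = (-21/11, -15/11).
The Hessian has h_{vv} = 6, h_{tt} = 10, h_{vt} = -4, giving D = 44 > 0 with h_{vv} > 0, so the point is a local minimum.
h(-21/11, -15/11) = -174/11.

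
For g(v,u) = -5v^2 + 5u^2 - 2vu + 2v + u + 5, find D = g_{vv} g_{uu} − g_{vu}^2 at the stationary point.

∂g/∂v = -10v - 2u + 2 = 0 and ∂g/∂u = -2v + 10u + 1 = 0, so (v, u) = (11/52, -3/52).
The Hessian has g_{vv} = -10, g_{uu} = 10, g_{vu} = -2, giving D = -104 < 0, so the point is a saddle point.
D = (-10)·(10) − (-2)^2 = -104.

-104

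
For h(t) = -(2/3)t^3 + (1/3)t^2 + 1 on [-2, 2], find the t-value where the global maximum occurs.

h'(t) = -2t^2 + (2/3)t, which vanishes at t = 0 and t = 1/3.
Compare values at every candidate in [-2, 2]: h(-2) = 23/3; h(0) = 1; h(1/3) = 82/81; h(2) = -3.
Hence the absolute maximum is 23/3 at t = -2.

-2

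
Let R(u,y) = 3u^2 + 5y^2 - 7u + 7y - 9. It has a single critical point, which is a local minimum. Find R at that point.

-233/15

∂R/∂u = 6u - 7 = 0 and ∂R/∂y = 10y + 7 = 0, so (u, y) = (7/6, -7/10).
The Hessian has R_{uu} = 6, R_{yy} = 10, R_{uy} = 0, giving D = 60 > 0 with R_{uu} > 0, so the point is a local minimum.
R(7/6, -7/10) = -233/15.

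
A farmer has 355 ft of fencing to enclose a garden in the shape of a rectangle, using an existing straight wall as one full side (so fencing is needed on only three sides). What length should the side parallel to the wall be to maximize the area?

355/2

Let the sides perpendicular to the wall have length x and the parallel side y, so 2x + y = 355 and the area is A = xy = x(355 − 2x).
A'(x) = 355 − 4x = 0 gives x = 355/4, and A''(x) = −4 < 0 confirms a maximum.
Then y = 355 − 2·355/4 = 355/2 and A = 126025/8.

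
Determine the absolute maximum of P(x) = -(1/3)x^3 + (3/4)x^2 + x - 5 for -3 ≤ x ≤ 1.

31/4

Differentiating, P'(x) = -x^2 + (3/2)x + 1; whose only zero in [-3, 1] is x = -1/2.
Evaluating at the critical points and endpoints: P(-3) = 31/4; P(-1/2) = -253/48; P(1) = -43/12.
Hence the absolute maximum is 31/4 at x = -3.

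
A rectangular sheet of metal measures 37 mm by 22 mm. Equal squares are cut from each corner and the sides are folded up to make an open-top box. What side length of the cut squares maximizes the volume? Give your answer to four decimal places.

With cut size x, the volume is V(x) = x(37 − 2x)(22 − 2x) for 0 < x < 11.
V'(x) = 12x^2 − 236x + 814. Setting V'(x) = 0 gives x ≈ 4.4611 (the root in (0, 11)).
V''(x) = 24x − 236 is negative there, so this is the maximum; V ≈ 1638.0974.

4.4611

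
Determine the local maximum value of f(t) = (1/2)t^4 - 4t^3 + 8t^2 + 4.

f'(t) = 2t^3 - 12t^2 + 16t. Setting f'(t) = 0 gives t ∈ {0, 2, 4}.
f''(t) = 6t^2 - 24t + 16. f''(0) = 16 > 0 ⇒ local minimum; f''(2) = -8 < 0 ⇒ local maximum; f''(4) = 16 > 0 ⇒ local minimum.
Thus f has its local maximum at t = 2, with value 12.

12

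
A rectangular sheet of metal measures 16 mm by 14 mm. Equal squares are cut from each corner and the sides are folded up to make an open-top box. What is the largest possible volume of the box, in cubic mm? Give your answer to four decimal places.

With cut size x, the volume is V(x) = x(16 − 2x)(14 − 2x) for 0 < x < 7.
V'(x) = 12x^2 − 120x + 224. Setting V'(x) = 0 gives x ≈ 2.4834 (the root in (0, 7)).
V''(x) = 24x − 120 is negative there, so this is the maximum; V ≈ 247.5083.

247.5083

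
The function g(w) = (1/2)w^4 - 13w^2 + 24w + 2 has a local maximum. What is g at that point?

g'(w) = 2w^3 - 26w + 24. Setting g'(w) = 0 gives w ∈ {-4, 1, 3}.
Since g''(w) = 6w^2 - 26, we get g''(-4) = 70 > 0 ⇒ local minimum; g''(1) = -20 < 0 ⇒ local maximum; g''(3) = 28 > 0 ⇒ local minimum.
So the local maximum value is g(1) = 27/2.

27/2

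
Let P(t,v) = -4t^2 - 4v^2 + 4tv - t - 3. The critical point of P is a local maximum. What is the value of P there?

-35/12

∂P/∂t = -8t + 4v - 1 = 0 and ∂P/∂v = 4t - 8v = 0, so (t, v) = (-1/6, -1/12).
The Hessian has P_{tt} = -8, P_{vv} = -8, P_{tv} = 4, giving D = 48 > 0 with P_{tt} < 0, so the point is a local maximum.
P(-1/6, -1/12) = -35/12.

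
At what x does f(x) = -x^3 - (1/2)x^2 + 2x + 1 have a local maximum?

f'(x) = -3x^2 - x + 2 = 0 at x = -1, 2/3.
f''(x) = -6x - 1. f''(-1) = 5 > 0 ⇒ local minimum; f''(2/3) = -5 < 0 ⇒ local maximum.
Thus f has its local maximum at x = 2/3, with value 49/27.

2/3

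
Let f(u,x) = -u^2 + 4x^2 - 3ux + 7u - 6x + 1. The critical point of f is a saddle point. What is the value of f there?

∂f/∂u = -2u - 3x + 7 = 0 and ∂f/∂x = -3u + 8x - 6 = 0, so (u, x) = (38/25, 33/25).
The Hessian has f_{uu} = -2, f_{xx} = 8, f_{ux} = -3, giving D = -25 < 0, so the point is a saddle point.
f(38/25, 33/25) = 59/25.

59/25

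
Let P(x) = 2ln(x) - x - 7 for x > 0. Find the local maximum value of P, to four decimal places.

P'(x) = 2/x − 1 = 0 gives x = 2.
P''(x) = -2/x², which is negative for x > 0, so this is a local maximum.
P(2) = 2·ln(2) - 2 - 7 ≈ -7.6137.

-7.6137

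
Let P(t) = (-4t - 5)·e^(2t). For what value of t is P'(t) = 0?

-7/4

By the product rule, P'(t) = (-8t - 14)·e^(2t). Since e^(2t) > 0, the only critical point is t = -7/4.
P''(-7/4) has the same sign as -8 < 0, so this is a local maximum.
P(-7/4) = (2)·e^(-7/2) ≈ 0.0604.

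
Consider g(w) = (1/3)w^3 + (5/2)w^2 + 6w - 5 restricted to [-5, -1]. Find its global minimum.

Differentiating, g'(w) = w^2 + 5w + 6; which vanishes at w = -3 and w = -2.
Evaluating at the critical points and endpoints: g(-5) = -85/6,  g(-3) = -19/2,  g(-2) = -29/3,  g(-1) = -53/6.
Hence the absolute minimum is -85/6 at w = -5.

-85/6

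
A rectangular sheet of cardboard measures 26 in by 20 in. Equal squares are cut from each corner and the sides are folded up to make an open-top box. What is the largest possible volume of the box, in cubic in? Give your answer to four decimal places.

867.1958

With cut size x, the volume is V(x) = x(26 − 2x)(20 − 2x) for 0 < x < 10.
V'(x) = 12x^2 − 184x + 520. Setting V'(x) = 0 gives x ≈ 3.7367 (the root in (0, 10)).
V''(x) = 24x − 184 is negative there, so this is the maximum; V ≈ 867.1958.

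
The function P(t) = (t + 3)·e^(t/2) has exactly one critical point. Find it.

P'(t) = 1·e^(t/2) + (t + 3)·(1/2)·e^(t/2) = ((1/2)t + 5/2)·e^(t/2). Since e^(t/2) > 0, the only critical point is t = -5.
P''(-5) has the same sign as 1/2 > 0, so this is a local minimum.
P(-5) = (-2)·e^(-5/2) ≈ -0.1642.

-5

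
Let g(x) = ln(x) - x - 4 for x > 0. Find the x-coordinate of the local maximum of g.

g'(x) = 1/x − 1 = 0 gives x = 1.
g''(x) = -1/x², which is negative for x > 0, so this is a local maximum.
g(1) = 1·ln(1) - 1 - 4 ≈ -5.0000.

1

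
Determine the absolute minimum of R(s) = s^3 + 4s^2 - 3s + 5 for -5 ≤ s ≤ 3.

-5

Differentiating, R'(s) = 3s^2 + 8s - 3; which vanishes at s = -3 and s = 1/3.
Candidates: R(-5) = -5; R(-3) = 23; R(1/3) = 121/27; R(3) = 59.
The minimum over the interval is -5, attained at s = -5.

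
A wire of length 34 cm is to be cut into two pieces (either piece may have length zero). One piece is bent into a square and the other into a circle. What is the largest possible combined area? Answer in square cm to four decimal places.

91.9916

Let x be the length used for the square. Square side x/4; circle radius (34−x)/(2π).
A(x) = (x/4)² + π·((34−x)/(2π))² = x²/16 + (34−x)²/(4π) for 0 ≤ x ≤ 34. A'(x) = x/8 − (34−x)/(2π) = 0 gives x = 4·34/(π+4) ≈ 19.0434.
A'' > 0, so the interior critical point is a minimum; the maximum is at an endpoint. A(0) = 91.9916 and A(34) = 72.2500, so the largest area is 91.9916.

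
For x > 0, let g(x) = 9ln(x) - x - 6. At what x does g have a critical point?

9

g'(x) = 9/x − 1 = 0 gives x = 9.
g''(x) = -9/x², which is negative for x > 0, so this is a local maximum.
g(9) = 9·ln(9) - 9 - 6 ≈ 4.7750.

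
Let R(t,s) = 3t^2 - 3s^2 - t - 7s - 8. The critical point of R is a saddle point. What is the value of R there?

∂R/∂t = 6t - 1 = 0 and ∂R/∂s = -6s - 7 = 0, so (t, s) = (1/6, -7/6).
The Hessian has R_{tt} = 6, R_{ss} = -6, R_{ts} = 0, giving D = -36 < 0, so the point is a saddle point.
R(1/6, -7/6) = -4.

-4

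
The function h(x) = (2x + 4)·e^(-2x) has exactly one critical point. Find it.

-3/2

By the product rule, h'(x) = (-4x - 6)·e^(-2x). Since e^(-2x) > 0, the only critical point is x = -3/2.
h''(-3/2) has the same sign as -4 < 0, so this is a local maximum.
h(-3/2) = (1)·e^(3) ≈ 20.0855.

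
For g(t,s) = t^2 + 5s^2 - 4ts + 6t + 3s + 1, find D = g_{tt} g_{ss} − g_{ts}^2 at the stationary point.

4

∂g/∂t = 2t - 4s + 6 = 0 and ∂g/∂s = -4t + 10s + 3 = 0, so (t, s) = (-18, -15/2).
The Hessian has g_{tt} = 2, g_{ss} = 10, g_{ts} = -4, giving D = 4 > 0 with g_{tt} > 0, so the point is a local minimum.
D = (2)·(10) − (-4)^2 = 4.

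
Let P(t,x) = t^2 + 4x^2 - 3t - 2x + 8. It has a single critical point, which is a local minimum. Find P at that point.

11/2

∂P/∂t = 2t - 3 = 0 and ∂P/∂x = 8x - 2 = 0, so (t, x) = (3/2, 1/4).
The Hessian has P_{tt} = 2, P_{xx} = 8, P_{tx} = 0, giving D = 16 > 0 with P_{tt} > 0, so the point is a local minimum.
P(3/2, 1/4) = 11/2.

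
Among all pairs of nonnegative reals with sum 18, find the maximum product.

With x + y = 18, the product is P(x) = x(18 − x).
P'(x) = 18 − 2x = 0 gives x = 9; P'' = −2 < 0, so this is the maximum.
P = 9·9 = 81.

81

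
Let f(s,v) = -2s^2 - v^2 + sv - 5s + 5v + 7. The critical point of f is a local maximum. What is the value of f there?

99/7

∂f/∂s = -4s + v - 5 = 0 and ∂f/∂v = s - 2v + 5 = 0, so (s, v) = (-5/7, 15/7).
The Hessian has f_{ss} = -4, f_{vv} = -2, f_{sv} = 1, giving D = 7 > 0 with f_{ss} < 0, so the point is a local maximum.
f(-5/7, 15/7) = 99/7.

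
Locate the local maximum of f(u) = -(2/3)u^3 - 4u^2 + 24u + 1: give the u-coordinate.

f'(u) = -2u^2 - 8u + 24 = 0 at u = -6, 2.
Second-derivative test with f''(u) = -4u - 8: f''(-6) = 16 > 0 ⇒ local minimum; f''(2) = -16 < 0 ⇒ local maximum.
So the local maximum value is f(2) = 83/3.

2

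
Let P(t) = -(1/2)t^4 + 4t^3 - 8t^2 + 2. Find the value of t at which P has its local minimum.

Critical points: P'(t) = -2t^3 + 12t^2 - 16t vanishes at t = 0, 2, 4.
P''(t) = -6t^2 + 24t - 16. P''(0) = -16 < 0 ⇒ local maximum; P''(2) = 8 > 0 ⇒ local minimum; P''(4) = -16 < 0 ⇒ local maximum.
So the local minimum value is P(2) = -6.

2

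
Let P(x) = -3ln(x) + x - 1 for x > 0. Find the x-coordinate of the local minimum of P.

P'(x) = -3/x + 1 = 0 gives x = 3.
P''(x) = 3/x², which is positive for x > 0, so this is a local minimum.
P(3) = -3·ln(3) + 3 - 1 ≈ -1.2958.

3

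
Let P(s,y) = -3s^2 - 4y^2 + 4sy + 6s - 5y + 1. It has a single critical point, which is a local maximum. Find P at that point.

∂P/∂s = -6s + 4y + 6 = 0 and ∂P/∂y = 4s - 8y - 5 = 0, so (s, y) = (7/8, -3/16).
The Hessian has P_{ss} = -6, P_{yy} = -8, P_{sy} = 4, giving D = 32 > 0 with P_{ss} < 0, so the point is a local maximum.
P(7/8, -3/16) = 131/32.

131/32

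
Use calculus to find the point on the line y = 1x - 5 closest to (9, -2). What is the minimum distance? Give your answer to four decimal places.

Minimize D(x)^2 = (x - 9)^2 + (x - 3)^2.
d/dx[D^2] = 2(x - 9) + 2·1·(x - 3) = 0 ⇒ x = 6.
Then y = 1 and the distance is √(18) ≈ 4.2426.

4.2426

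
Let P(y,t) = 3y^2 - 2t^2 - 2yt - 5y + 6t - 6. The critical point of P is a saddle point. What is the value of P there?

∂P/∂y = 6y - 2t - 5 = 0 and ∂P/∂t = -2y - 4t + 6 = 0, so (y, t) = (8/7, 13/14).
The Hessian has P_{yy} = 6, P_{tt} = -4, P_{yt} = -2, giving D = -28 < 0, so the point is a saddle point.
P(8/7, 13/14) = -85/14.

-85/14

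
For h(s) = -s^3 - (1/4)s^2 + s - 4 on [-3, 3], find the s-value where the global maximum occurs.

The derivative is -3s^2 - (1/2)s + 1, which vanishes at s = -2/3 and s = 1/2.
Candidates: h(-3) = 71/4; h(-2/3) = -121/27; h(1/2) = -59/16; h(3) = -121/4.
So the maximum is h(-3) = 71/4.

-3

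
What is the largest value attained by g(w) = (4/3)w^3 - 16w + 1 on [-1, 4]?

g'(w) = 4w^2 - 16, whose only zero in [-1, 4] is w = 2.
Evaluating at the critical points and endpoints: g(-1) = 47/3,  g(2) = -61/3,  g(4) = 67/3.
The maximum over the interval is 67/3, attained at w = 4.

67/3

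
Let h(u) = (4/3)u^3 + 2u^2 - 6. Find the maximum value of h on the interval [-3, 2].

38/3

The derivative is 4u^2 + 4u, which vanishes at u = -1 and u = 0.
Compare values at every candidate in [-3, 2]: h(-3) = -24,  h(-1) = -16/3,  h(0) = -6,  h(2) = 38/3.
The maximum over the interval is 38/3, attained at u = 2.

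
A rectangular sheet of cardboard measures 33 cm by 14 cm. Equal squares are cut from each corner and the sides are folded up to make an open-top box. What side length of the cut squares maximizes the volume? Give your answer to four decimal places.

3.0520

With cut size x, the volume is V(x) = x(33 − 2x)(14 − 2x) for 0 < x < 7.
V'(x) = 12x^2 − 188x + 462. Setting V'(x) = 0 gives x ≈ 3.0520 (the root in (0, 7)).
V''(x) = 24x − 188 is negative there, so this is the maximum; V ≈ 648.1557.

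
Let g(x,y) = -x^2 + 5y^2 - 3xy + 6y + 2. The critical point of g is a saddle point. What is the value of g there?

22/29

∂g/∂x = -2x - 3y = 0 and ∂g/∂y = -3x + 10y + 6 = 0, so (x, y) = (18/29, -12/29).
The Hessian has g_{xx} = -2, g_{yy} = 10, g_{xy} = -3, giving D = -29 < 0, so the point is a saddle point.
g(18/29, -12/29) = 22/29.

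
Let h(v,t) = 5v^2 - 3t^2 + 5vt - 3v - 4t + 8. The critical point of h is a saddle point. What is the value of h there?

∂h/∂v = 10v + 5t - 3 = 0 and ∂h/∂t = 5v - 6t - 4 = 0, so (v, t) = (38/85, -5/17).
The Hessian has h_{vv} = 10, h_{tt} = -6, h_{vt} = 5, giving D = -85 < 0, so the point is a saddle point.
h(38/85, -5/17) = 673/85.

673/85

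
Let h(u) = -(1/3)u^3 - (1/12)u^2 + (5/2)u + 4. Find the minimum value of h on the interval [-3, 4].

-26/3

The derivative is -u^2 - (1/6)u + 5/2, which vanishes at u = -5/3 and u = 3/2.
Candidates: h(-3) = 19/4,  h(-5/3) = 371/324,  h(3/2) = 103/16,  h(4) = -26/3.
Hence the absolute minimum is -26/3 at u = 4.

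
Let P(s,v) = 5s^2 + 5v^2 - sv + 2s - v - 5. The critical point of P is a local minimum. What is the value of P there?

-518/99

∂P/∂s = 10s - v + 2 = 0 and ∂P/∂v = -s + 10v - 1 = 0, so (s, v) = (-19/99, 8/99).
The Hessian has P_{ss} = 10, P_{vv} = 10, P_{sv} = -1, giving D = 99 > 0 with P_{ss} > 0, so the point is a local minimum.
P(-19/99, 8/99) = -518/99.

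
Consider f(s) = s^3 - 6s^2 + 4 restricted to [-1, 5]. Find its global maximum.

4

Differentiating, f'(s) = 3s^2 - 12s; which vanishes at s = 0 and s = 4.
Evaluating at the critical points and endpoints: f(-1) = -3; f(0) = 4; f(4) = -28; f(5) = -21.
So the maximum is f(0) = 4.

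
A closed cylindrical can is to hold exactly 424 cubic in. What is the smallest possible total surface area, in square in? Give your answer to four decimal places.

312.4341

With radius r and height h, πr²h = 424 so h = 424/(πr²), and S(r) = 2πr² + 2πrh = 2πr² + 2·424/r.
S'(r) = 4πr − 2·424/r² = 0 ⇒ r³ = 424/(2π), so r ≈ 4.0713 and h = 2r ≈ 8.1425.
S''(r) = 4π + 4·424/r³ > 0, so this is the minimum; S ≈ 312.4341.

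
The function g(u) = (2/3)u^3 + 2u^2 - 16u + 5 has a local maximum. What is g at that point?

175/3

g'(u) = 2u^2 + 4u - 16 = 0 at u = -4, 2.
Since g''(u) = 4u + 4, we get g''(-4) = -12 < 0 ⇒ local maximum; g''(2) = 12 > 0 ⇒ local minimum.
Thus g has its local maximum at u = -4, with value 175/3.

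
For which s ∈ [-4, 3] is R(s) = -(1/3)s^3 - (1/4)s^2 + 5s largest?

2

The derivative is -s^2 - (1/2)s + 5, which vanishes at s = -5/2 and s = 2.
Compare values at every candidate in [-4, 3]: R(-4) = -8/3; R(-5/2) = -425/48; R(2) = 19/3; R(3) = 15/4.
The maximum over the interval is 19/3, attained at s = 2.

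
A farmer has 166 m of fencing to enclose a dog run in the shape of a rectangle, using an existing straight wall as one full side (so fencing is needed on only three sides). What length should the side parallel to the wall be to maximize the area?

83

Let the sides perpendicular to the wall have length x and the parallel side y, so 2x + y = 166 and the area is A = xy = x(166 − 2x).
A'(x) = 166 − 4x = 0 gives x = 83/2, and A''(x) = −4 < 0 confirms a maximum.
Then y = 166 − 2·83/2 = 83 and A = 6889/2.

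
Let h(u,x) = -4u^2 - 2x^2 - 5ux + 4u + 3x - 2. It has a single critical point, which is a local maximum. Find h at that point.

∂h/∂u = -8u - 5x + 4 = 0 and ∂h/∂x = -5u - 4x + 3 = 0, so (u, x) = (1/7, 4/7).
The Hessian has h_{uu} = -8, h_{xx} = -4, h_{ux} = -5, giving D = 7 > 0 with h_{uu} < 0, so the point is a local maximum.
h(1/7, 4/7) = -6/7.

-6/7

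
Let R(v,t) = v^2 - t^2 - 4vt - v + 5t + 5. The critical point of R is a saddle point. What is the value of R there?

26/5

∂R/∂v = 2v - 4t - 1 = 0 and ∂R/∂t = -4v - 2t + 5 = 0, so (v, t) = (11/10, 3/10).
The Hessian has R_{vv} = 2, R_{tt} = -2, R_{vt} = -4, giving D = -20 < 0, so the point is a saddle point.
R(11/10, 3/10) = 26/5.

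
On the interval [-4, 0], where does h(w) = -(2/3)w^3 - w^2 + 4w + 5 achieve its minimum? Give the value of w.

Differentiating, h'(w) = -2w^2 - 2w + 4; whose only zero in [-4, 0] is w = -2.
Candidates: h(-4) = 47/3; h(-2) = -5/3; h(0) = 5.
Hence the absolute minimum is -5/3 at w = -2.

-2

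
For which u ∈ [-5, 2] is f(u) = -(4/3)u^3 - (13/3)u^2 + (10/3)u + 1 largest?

Differentiating, f'(u) = -4u^2 - (26/3)u + 10/3; which vanishes at u = -5/2 and u = 1/3.
Evaluating at the critical points and endpoints: f(-5) = 128/3, f(-5/2) = -163/12, f(1/3) = 128/81, f(2) = -61/3.
The maximum over the interval is 128/3, attained at u = -5.

-5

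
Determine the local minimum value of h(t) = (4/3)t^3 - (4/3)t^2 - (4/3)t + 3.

5/3

h'(t) = 4t^2 - (8/3)t - 4/3 = 0 at t = -1/3, 1.
h''(t) = 8t - 8/3. h''(-1/3) = -16/3 < 0 ⇒ local maximum; h''(1) = 16/3 > 0 ⇒ local minimum.
Thus h has its local minimum at t = 1, with value 5/3.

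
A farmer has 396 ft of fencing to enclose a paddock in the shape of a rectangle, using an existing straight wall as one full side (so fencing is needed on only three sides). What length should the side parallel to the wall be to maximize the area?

Let the sides perpendicular to the wall have length x and the parallel side y, so 2x + y = 396 and the area is A = xy = x(396 − 2x).
A'(x) = 396 − 4x = 0 gives x = 99, and A''(x) = −4 < 0 confirms a maximum.
Then y = 396 − 2·99 = 198 and A = 19602.

198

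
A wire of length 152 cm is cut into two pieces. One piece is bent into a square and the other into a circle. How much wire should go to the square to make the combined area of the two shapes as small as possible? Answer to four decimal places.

85.1351

Let x be the length used for the square. Square side x/4; circle radius (152−x)/(2π).
A(x) = (x/4)² + π·((152−x)/(2π))² = x²/16 + (152−x)²/(4π) for 0 ≤ x ≤ 152. A'(x) = x/8 − (152−x)/(2π) = 0 gives x = 4·152/(π+4) ≈ 85.1351.
A'' = 1/8 + 1/(2π) > 0, so this gives the minimum combined area; x ≈ 85.1351 cm to the square.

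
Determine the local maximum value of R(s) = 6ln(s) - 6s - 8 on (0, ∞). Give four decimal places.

-14.0000

R'(s) = 6/s − 6 = 0 gives s = 1.
R''(s) = -6/s², which is negative for s > 0, so this is a local maximum.
R(1) = 6·ln(1) - 6 - 8 ≈ -14.0000.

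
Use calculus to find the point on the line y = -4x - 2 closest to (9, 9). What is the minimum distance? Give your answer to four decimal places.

11.3992

Minimize D(x)^2 = (x - 9)^2 + (-4x - 11)^2.
d/dx[D^2] = 2(x - 9) + 2·(-4)·(-4x - 11) = 0 ⇒ x = -35/17.
Then y = 106/17 and the distance is √(2209/17) ≈ 11.3992.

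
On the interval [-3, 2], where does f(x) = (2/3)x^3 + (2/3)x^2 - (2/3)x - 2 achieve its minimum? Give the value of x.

-3

Differentiating, f'(x) = 2x^2 + (4/3)x - 2/3; which vanishes at x = -1 and x = 1/3.
Evaluating at the critical points and endpoints: f(-3) = -12,  f(-1) = -4/3,  f(1/3) = -172/81,  f(2) = 14/3.
Hence the absolute minimum is -12 at x = -3.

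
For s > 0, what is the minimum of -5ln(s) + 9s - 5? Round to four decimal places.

2.9389

f'(s) = -5/s + 9 = 0 gives s = 5/9.
f''(s) = 5/s², which is positive for s > 0, so this is a local minimum.
f(5/9) = -5·ln(5/9) + 5 - 5 ≈ 2.9389.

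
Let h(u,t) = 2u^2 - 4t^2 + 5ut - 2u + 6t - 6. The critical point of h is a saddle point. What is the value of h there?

∂h/∂u = 4u + 5t - 2 = 0 and ∂h/∂t = 5u - 8t + 6 = 0, so (u, t) = (-14/57, 34/57).
The Hessian has h_{uu} = 4, h_{tt} = -8, h_{ut} = 5, giving D = -57 < 0, so the point is a saddle point.
h(-14/57, 34/57) = -226/57.

-226/57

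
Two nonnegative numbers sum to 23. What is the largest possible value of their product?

529/4

With x + y = 23, the product is P(x) = x(23 − x).
P'(x) = 23 − 2x = 0 gives x = 23/2; P'' = −2 < 0, so this is the maximum.
P = 23/2·23/2 = 529/4.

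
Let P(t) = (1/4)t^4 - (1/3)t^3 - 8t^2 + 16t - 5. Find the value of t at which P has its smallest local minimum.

Critical points: P'(t) = t^3 - t^2 - 16t + 16 vanishes at t = -4, 1, 4.
P''(t) = 3t^2 - 2t - 16. P''(-4) = 40 > 0 ⇒ local minimum; P''(1) = -15 < 0 ⇒ local maximum; P''(4) = 24 > 0 ⇒ local minimum.
The smallest local minimum is P(-4) = -335/3.

-4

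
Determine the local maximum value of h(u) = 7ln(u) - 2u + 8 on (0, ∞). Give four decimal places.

h'(u) = 7/u − 2 = 0 gives u = 7/2.
h''(u) = -7/u², which is negative for u > 0, so this is a local maximum.
h(7/2) = 7·ln(7/2) - 7 + 8 ≈ 9.7693.

9.7693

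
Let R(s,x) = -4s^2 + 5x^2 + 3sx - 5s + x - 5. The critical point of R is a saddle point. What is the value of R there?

∂R/∂s = -8s + 3x - 5 = 0 and ∂R/∂x = 3s + 10x + 1 = 0, so (s, x) = (-53/89, 7/89).
The Hessian has R_{ss} = -8, R_{xx} = 10, R_{sx} = 3, giving D = -89 < 0, so the point is a saddle point.
R(-53/89, 7/89) = -309/89.

-309/89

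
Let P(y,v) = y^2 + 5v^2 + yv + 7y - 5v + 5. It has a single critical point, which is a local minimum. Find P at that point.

-210/19

∂P/∂y = 2y + v + 7 = 0 and ∂P/∂v = y + 10v - 5 = 0, so (y, v) = (-75/19, 17/19).
The Hessian has P_{yy} = 2, P_{vv} = 10, P_{yv} = 1, giving D = 19 > 0 with P_{yy} > 0, so the point is a local minimum.
P(-75/19, 17/19) = -210/19.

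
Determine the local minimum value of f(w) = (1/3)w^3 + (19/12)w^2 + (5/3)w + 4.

Critical points: f'(w) = w^2 + (19/6)w + 5/3 vanishes at w = -5/2, -2/3.
f''(w) = 2w + 19/6. f''(-5/2) = -11/6 < 0 ⇒ local maximum; f''(-2/3) = 11/6 > 0 ⇒ local minimum.
Thus f has its local minimum at w = -2/3, with value 283/81.

283/81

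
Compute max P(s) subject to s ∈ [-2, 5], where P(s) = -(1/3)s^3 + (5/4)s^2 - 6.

Differentiating, P'(s) = -s^2 + (5/2)s; which vanishes at s = 0 and s = 5/2.
Evaluating at the critical points and endpoints: P(-2) = 5/3, P(0) = -6, P(5/2) = -163/48, P(5) = -197/12.
So the maximum is P(-2) = 5/3.

5/3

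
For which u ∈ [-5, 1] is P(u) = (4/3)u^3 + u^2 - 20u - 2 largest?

-5/2

P'(u) = 4u^2 + 2u - 20, whose only zero in [-5, 1] is u = -5/2.
Evaluating at the critical points and endpoints: P(-5) = -131/3,  P(-5/2) = 401/12,  P(1) = -59/3.
Hence the absolute maximum is 401/12 at u = -5/2.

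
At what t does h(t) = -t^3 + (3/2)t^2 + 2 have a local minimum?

Critical points: h'(t) = -3t^2 + 3t vanishes at t = 0, 1.
Second-derivative test with h''(t) = -6t + 3: h''(0) = 3 > 0 ⇒ local minimum; h''(1) = -3 < 0 ⇒ local maximum.
The local minimum is h(0) = 2.

0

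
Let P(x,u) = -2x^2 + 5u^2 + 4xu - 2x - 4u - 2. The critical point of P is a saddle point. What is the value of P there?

-39/14

∂P/∂x = -4x + 4u - 2 = 0 and ∂P/∂u = 4x + 10u - 4 = 0, so (x, u) = (-1/14, 3/7).
The Hessian has P_{xx} = -4, P_{uu} = 10, P_{xu} = 4, giving D = -56 < 0, so the point is a saddle point.
P(-1/14, 3/7) = -39/14.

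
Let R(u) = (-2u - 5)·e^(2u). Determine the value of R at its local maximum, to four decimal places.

By the product rule, R'(u) = (-4u - 12)·e^(2u). Since e^(2u) > 0, the only critical point is u = -3.
R''(-3) has the same sign as -4 < 0, so this is a local maximum.
R(-3) = (1)·e^(-6) ≈ 0.0025.

0.0025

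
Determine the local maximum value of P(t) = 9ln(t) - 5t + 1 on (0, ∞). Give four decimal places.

-2.7099

P'(t) = 9/t − 5 = 0 gives t = 9/5.
P''(t) = -9/t², which is negative for t > 0, so this is a local maximum.
P(9/5) = 9·ln(9/5) - 9 + 1 ≈ -2.7099.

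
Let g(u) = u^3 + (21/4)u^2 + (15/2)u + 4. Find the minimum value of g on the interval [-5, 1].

The derivative is 3u^2 + (21/2)u + 15/2, which vanishes at u = -5/2 and u = -1.
Compare values at every candidate in [-5, 1]: g(-5) = -109/4,  g(-5/2) = 39/16,  g(-1) = 3/4,  g(1) = 71/4.
So the minimum is g(-5) = -109/4.

-109/4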